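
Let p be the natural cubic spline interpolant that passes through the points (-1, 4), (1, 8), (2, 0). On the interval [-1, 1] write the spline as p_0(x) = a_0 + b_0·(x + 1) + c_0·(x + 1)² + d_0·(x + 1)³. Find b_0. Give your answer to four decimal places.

5.3333

Let m_i = p''(x_i). Step sizes h_i = 2, 1; slopes of the chords Δ_i = (y_(i+1) - y_i)/h_i = 2, -8.
  2·m_0 + 6·m_1 + 1·m_2 = 6(Δ_1 - Δ_0) = -60
Natural end conditions: m_0 = m_2 = 0.
Solving the tridiagonal system: m_0 = 0, m_1 = -10, m_2 = 0.
On [-1, 1], with p_0(x) = a_0 + b_0·(x + 1) + c_0·(x + 1)² + d_0·(x + 1)³: c_0 = m_0/2 = 0, d_0 = (m_1 - m_0)/(6h_0) = -5/6, b_0 = Δ_0 - h_0(2m_0 + m_1)/6 = 16/3.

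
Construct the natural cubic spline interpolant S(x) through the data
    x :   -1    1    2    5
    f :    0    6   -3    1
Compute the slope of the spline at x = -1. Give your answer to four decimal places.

7.5248

Put σ_i = S'' at the i-th knot. Here h = (2, 1, 3) and Δ = (3, -9, 4/3), so the interior equations h_(i-1)·σ_(i-1) + 2(h_(i-1)+h_i)·σ_i + h_i·σ_(i+1) = 6(Δ_i − Δ_(i-1)) read
  2·σ_0 + 6·σ_1 + 1·σ_2 = 6(Δ_1 - Δ_0) = -72
  1·σ_1 + 8·σ_2 + 3·σ_3 = 6(Δ_2 - Δ_1) = 62
Natural end conditions: σ_0 = σ_3 = 0.
Forward elimination and back-substitution give σ_0 = 0, σ_1 = -638/47, σ_2 = 444/47, σ_3 = 0.
On [-1, 1], S'(x) = b_0 + 2c_0·(x + 1) + 3d_0·(x + 1)² with b_0 = Δ_0 - h_0(2σ_0 + σ_1)/6 = 1061/141, c_0 = σ_0/2 = 0, d_0 = (σ_1 - σ_0)/(6h_0) = -319/282. So S'(-1) = 1061/141.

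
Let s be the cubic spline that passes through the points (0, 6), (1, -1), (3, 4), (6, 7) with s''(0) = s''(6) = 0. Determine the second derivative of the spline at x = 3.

Put M_i = s'' at the i-th knot. Here h = (1, 2, 3) and Δ = (-7, 5/2, 1), so the interior equations h_(i-1)·M_(i-1) + 2(h_(i-1)+h_i)·M_i + h_i·M_(i+1) = 6(Δ_i − Δ_(i-1)) read
  1·M_0 + 6·M_1 + 2·M_2 = 6(Δ_1 - Δ_0) = 57
  2·M_1 + 10·M_2 + 3·M_3 = 6(Δ_2 - Δ_1) = -9
Natural end conditions: M_0 = M_3 = 0.
Solving the tridiagonal system: M_0 = 0, M_1 = 21/2, M_2 = -3, M_3 = 0.

-3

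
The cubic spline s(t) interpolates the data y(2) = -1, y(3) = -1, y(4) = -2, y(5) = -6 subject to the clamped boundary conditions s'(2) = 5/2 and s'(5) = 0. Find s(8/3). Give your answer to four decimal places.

-0.7457

Put M_i = s'' at the i-th knot. Here h = (1, 1, 1) and Δ = (0, -1, -4), so the interior equations h_(i-1)·M_(i-1) + 2(h_(i-1)+h_i)·M_i + h_i·M_(i+1) = 6(Δ_i − Δ_(i-1)) read
  1·M_0 + 4·M_1 + 1·M_2 = 6(Δ_1 - Δ_0) = -6
  1·M_1 + 4·M_2 + 1·M_3 = 6(Δ_2 - Δ_1) = -18
Clamped end conditions give two more equations: 2h_0·M_0 + h_0·M_1 = 6(Δ_0 - s'(2)) = -15 and h_2·M_2 + 2h_2·M_3 = 6(s'(5) - Δ_2) = 24.
Solving: M_0 = -136/15, M_1 = 47/15, M_2 = -142/15, M_3 = 251/15.
On [2, 3], s(t) = -1 + 5/2·(t - 2) - 68/15·(t - 2)² + 61/30·(t - 2)³.
With (t - 2) = 2/3: s(8/3) = -302/405.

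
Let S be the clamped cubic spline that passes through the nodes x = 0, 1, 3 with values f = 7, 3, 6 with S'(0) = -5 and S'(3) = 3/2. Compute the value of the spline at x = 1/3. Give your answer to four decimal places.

5.3580

Let M_i = S''(x_i). Step sizes h_i = 1, 2; slopes of the chords Δ_i = (y_(i+1) - y_i)/h_i = -4, 3/2.
  1·M_0 + 6·M_1 + 2·M_2 = 6(Δ_1 - Δ_0) = 33
Clamped end conditions give two more equations: 2h_0·M_0 + h_0·M_1 = 6(Δ_0 - S'(0)) = 6 and h_1·M_1 + 2h_1·M_2 = 6(S'(3) - Δ_1) = 0.
Hence M_0 = -1/3, M_1 = 20/3, M_2 = -10/3.
On [0, 1], S(x) = 7 - 5·x - 1/6·x² + 7/6·x³.
With x = 1/3: S(1/3) = 434/81.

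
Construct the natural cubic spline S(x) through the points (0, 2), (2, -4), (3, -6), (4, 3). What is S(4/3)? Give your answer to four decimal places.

-1.5491

With M_i denoting the second derivative at x_i, h_i = 2, 1, 1, and Δ_i = (y_(i+1) − y_i)/h_i = -3, -2, 9:
  2·M_0 + 6·M_1 + 1·M_2 = 6(Δ_1 - Δ_0) = 6
  1·M_1 + 4·M_2 + 1·M_3 = 6(Δ_2 - Δ_1) = 66
Natural end conditions: M_0 = M_3 = 0.
Forward elimination and back-substitution give M_0 = 0, M_1 = -42/23, M_2 = 390/23, M_3 = 0.
On [0, 2], S(x) = 2 - 55/23·x + 0·x² - 7/46·x³.
With x = 4/3: S(4/3) = -962/621.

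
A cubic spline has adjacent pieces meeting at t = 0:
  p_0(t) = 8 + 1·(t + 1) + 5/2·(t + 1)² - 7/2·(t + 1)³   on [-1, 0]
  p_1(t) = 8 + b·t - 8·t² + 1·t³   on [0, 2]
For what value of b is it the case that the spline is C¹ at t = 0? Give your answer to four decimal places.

-4.5000

p_0'(t) = 1 + 5·(t + 1) - 21/2·(t + 1)², so p_0'(0) = -9/2. On the right, p_1'(0) = b, so b = -9/2.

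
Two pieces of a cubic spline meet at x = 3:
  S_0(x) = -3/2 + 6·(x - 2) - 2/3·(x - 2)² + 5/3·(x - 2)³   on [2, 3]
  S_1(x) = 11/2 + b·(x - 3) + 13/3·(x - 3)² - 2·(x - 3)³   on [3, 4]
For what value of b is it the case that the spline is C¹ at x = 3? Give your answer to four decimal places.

S_0'(x) = 6 - 4/3·(x - 2) + 5·(x - 2)², so S_0'(3) = 29/3. On the right, S_1'(3) = b, so b = 29/3.

9.6667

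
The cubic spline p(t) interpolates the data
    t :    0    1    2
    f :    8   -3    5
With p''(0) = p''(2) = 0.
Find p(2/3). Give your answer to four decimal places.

-1.0926

Let σ_i = p''(x_i). Step sizes h_i = 1, 1; slopes of the chords Δ_i = (y_(i+1) - y_i)/h_i = -11, 8.
  1·σ_0 + 4·σ_1 + 1·σ_2 = 6(Δ_1 - Δ_0) = 114
Natural end conditions: σ_0 = σ_2 = 0.
Solving the tridiagonal system: σ_0 = 0, σ_1 = 57/2, σ_2 = 0.
On [0, 1], p(t) = 8 - 63/4·t + 0·t² + 19/4·t³.
With t = 2/3: p(2/3) = -59/54.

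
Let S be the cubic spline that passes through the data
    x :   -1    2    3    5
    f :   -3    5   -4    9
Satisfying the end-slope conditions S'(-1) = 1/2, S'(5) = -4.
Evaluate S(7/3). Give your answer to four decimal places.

Put σ_i = S'' at the i-th knot. Here h = (3, 1, 2) and Δ = (8/3, -9, 13/2), so the interior equations h_(i-1)·σ_(i-1) + 2(h_(i-1)+h_i)·σ_i + h_i·σ_(i+1) = 6(Δ_i − Δ_(i-1)) read
  3·σ_0 + 8·σ_1 + 1·σ_2 = 6(Δ_1 - Δ_0) = -70
  1·σ_1 + 6·σ_2 + 2·σ_3 = 6(Δ_2 - Δ_1) = 93
Clamped end conditions give two more equations: 2h_0·σ_0 + h_0·σ_1 = 6(Δ_0 - S'(-1)) = 13 and h_2·σ_2 + 2h_2·σ_3 = 6(S'(5) - Δ_2) = -63.
Hence σ_0 = 143/14, σ_1 = -338/21, σ_2 = 1181/42, σ_3 = -626/21.
On [2, 3], S(x) = 5 - 233/28·(x - 2) - 169/21·(x - 2)² + 619/84·(x - 2)³.
With (x - 2) = 1/3: S(7/3) = 130/81.

1.6049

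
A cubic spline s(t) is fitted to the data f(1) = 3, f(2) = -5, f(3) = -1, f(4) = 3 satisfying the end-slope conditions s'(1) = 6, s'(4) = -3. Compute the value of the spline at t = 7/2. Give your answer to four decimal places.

2.4250

Let M_i = s''(x_i). Step sizes h_i = 1, 1, 1; slopes of the chords Δ_i = (y_(i+1) - y_i)/h_i = -8, 4, 4.
  1·M_0 + 4·M_1 + 1·M_2 = 6(Δ_1 - Δ_0) = 72
  1·M_1 + 4·M_2 + 1·M_3 = 6(Δ_2 - Δ_1) = 0
Clamped end conditions give two more equations: 2h_0·M_0 + h_0·M_1 = 6(Δ_0 - s'(1)) = -84 and h_2·M_2 + 2h_2·M_3 = 6(s'(4) - Δ_2) = -42.
Forward elimination and back-substitution give M_0 = -294/5, M_1 = 168/5, M_2 = -18/5, M_3 = -96/5.
On [3, 4], s(t) = -1 + 42/5·(t - 3) - 9/5·(t - 3)² - 13/5·(t - 3)³.
With (t - 3) = 1/2: s(7/2) = 97/40.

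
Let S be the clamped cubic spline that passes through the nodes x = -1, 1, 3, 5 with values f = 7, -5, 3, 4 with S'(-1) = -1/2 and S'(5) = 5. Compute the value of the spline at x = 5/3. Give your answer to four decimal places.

-3.9185

Let M_i = S''(x_i). Step sizes h_i = 2, 2, 2; slopes of the chords Δ_i = (y_(i+1) - y_i)/h_i = -6, 4, 1/2.
  2·M_0 + 8·M_1 + 2·M_2 = 6(Δ_1 - Δ_0) = 60
  2·M_1 + 8·M_2 + 2·M_3 = 6(Δ_2 - Δ_1) = -21
Clamped end conditions give two more equations: 2h_0·M_0 + h_0·M_1 = 6(Δ_0 - S'(-1)) = -33 and h_2·M_2 + 2h_2·M_3 = 6(S'(5) - Δ_2) = 27.
Solving the tridiagonal system: M_0 = -449/30, M_1 = 403/30, M_2 = -263/30, M_3 = 167/15.
On [1, 3], S(x) = -5 - 61/30·(x - 1) + 403/60·(x - 1)² - 37/20·(x - 1)³.
With (x - 1) = 2/3: S(5/3) = -529/135.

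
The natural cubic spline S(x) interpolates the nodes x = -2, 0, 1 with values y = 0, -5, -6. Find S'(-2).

-3

With M_i denoting the second derivative at x_i, h_i = 2, 1, and Δ_i = (y_(i+1) − y_i)/h_i = -5/2, -1:
  2·M_0 + 6·M_1 + 1·M_2 = 6(Δ_1 - Δ_0) = 9
Natural end conditions: M_0 = M_2 = 0.
Forward elimination and back-substitution give M_0 = 0, M_1 = 3/2, M_2 = 0.
On [-2, 0], S'(x) = b_0 + 2c_0·(x + 2) + 3d_0·(x + 2)² with b_0 = Δ_0 - h_0(2M_0 + M_1)/6 = -3, c_0 = M_0/2 = 0, d_0 = (M_1 - M_0)/(6h_0) = 1/8. So S'(-2) = -3.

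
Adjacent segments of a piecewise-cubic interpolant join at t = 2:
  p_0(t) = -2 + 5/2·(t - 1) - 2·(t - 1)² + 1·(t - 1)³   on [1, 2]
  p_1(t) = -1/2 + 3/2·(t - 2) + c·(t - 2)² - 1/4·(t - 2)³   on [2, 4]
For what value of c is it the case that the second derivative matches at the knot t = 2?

p_0''(t) = -4 + 6·(t - 1), so p_0''(2) = 2. On the right, p_1''(2) = 2c, so c = 1.

1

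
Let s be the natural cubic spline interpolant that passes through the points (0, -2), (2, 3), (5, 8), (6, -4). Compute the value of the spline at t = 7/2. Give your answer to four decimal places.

10.2456

Write σ_i for s''(x_i). With h_i = 2, 3, 1 and divided differences Δ_i = 5/2, 5/3, -12, the continuity of s' gives the tridiagonal system
  2·σ_0 + 10·σ_1 + 3·σ_2 = 6(Δ_1 - Δ_0) = -5
  3·σ_1 + 8·σ_2 + 1·σ_3 = 6(Δ_2 - Δ_1) = -82
Natural end conditions: σ_0 = σ_3 = 0.
Hence σ_0 = 0, σ_1 = 206/71, σ_2 = -805/71, σ_3 = 0.
On [2, 5], s(t) = 3 + 1889/426·(t - 2) + 103/71·(t - 2)² - 337/426·(t - 2)³.
With (t - 2) = 3/2: s(7/2) = 11639/1136.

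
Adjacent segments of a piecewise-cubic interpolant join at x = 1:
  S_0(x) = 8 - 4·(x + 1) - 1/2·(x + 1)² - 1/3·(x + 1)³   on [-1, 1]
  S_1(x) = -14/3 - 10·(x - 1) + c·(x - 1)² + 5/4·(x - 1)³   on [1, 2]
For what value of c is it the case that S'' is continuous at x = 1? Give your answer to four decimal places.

S_0''(x) = -1 - 2·(x + 1), so S_0''(1) = -5. On the right, S_1''(1) = 2c, so c = -5/2.

-2.5000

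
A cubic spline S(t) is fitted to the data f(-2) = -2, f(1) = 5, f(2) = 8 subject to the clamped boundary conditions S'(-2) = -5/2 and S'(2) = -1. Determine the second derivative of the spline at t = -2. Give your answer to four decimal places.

Let M_i = S''(x_i). Step sizes h_i = 3, 1; slopes of the chords Δ_i = (y_(i+1) - y_i)/h_i = 7/3, 3.
  3·M_0 + 8·M_1 + 1·M_2 = 6(Δ_1 - Δ_0) = 4
Clamped end conditions give two more equations: 2h_0·M_0 + h_0·M_1 = 6(Δ_0 - S'(-2)) = 29 and h_1·M_1 + 2h_1·M_2 = 6(S'(2) - Δ_1) = -24.
Hence M_0 = 113/24, M_1 = 1/4, M_2 = -97/8.

4.7083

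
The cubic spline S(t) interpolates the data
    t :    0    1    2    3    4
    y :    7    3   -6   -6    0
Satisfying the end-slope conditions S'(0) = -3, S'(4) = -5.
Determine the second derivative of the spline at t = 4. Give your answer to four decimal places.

Put M_i = S'' at the i-th knot. Here h = (1, 1, 1, 1) and Δ = (-4, -9, 0, 6), so the interior equations h_(i-1)·M_(i-1) + 2(h_(i-1)+h_i)·M_i + h_i·M_(i+1) = 6(Δ_i − Δ_(i-1)) read
  1·M_0 + 4·M_1 + 1·M_2 = 6(Δ_1 - Δ_0) = -30
  1·M_1 + 4·M_2 + 1·M_3 = 6(Δ_2 - Δ_1) = 54
  1·M_2 + 4·M_3 + 1·M_4 = 6(Δ_3 - Δ_2) = 36
Clamped end conditions give two more equations: 2h_0·M_0 + h_0·M_1 = 6(Δ_0 - S'(0)) = -6 and h_3·M_3 + 2h_3·M_4 = 6(S'(4) - Δ_3) = -66.
Hence M_0 = 73/28, M_1 = -157/14, M_2 = 49/4, M_3 = 227/14, M_4 = -1151/28.

-41.1071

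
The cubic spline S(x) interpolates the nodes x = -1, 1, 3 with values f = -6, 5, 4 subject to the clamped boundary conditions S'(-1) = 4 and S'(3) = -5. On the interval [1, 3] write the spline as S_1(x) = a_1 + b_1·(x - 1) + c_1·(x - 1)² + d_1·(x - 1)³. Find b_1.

Put m_i = S'' at the i-th knot. Here h = (2, 2) and Δ = (11/2, -1/2), so the interior equations h_(i-1)·m_(i-1) + 2(h_(i-1)+h_i)·m_i + h_i·m_(i+1) = 6(Δ_i − Δ_(i-1)) read
  2·m_0 + 8·m_1 + 2·m_2 = 6(Δ_1 - Δ_0) = -36
Clamped end conditions give two more equations: 2h_0·m_0 + h_0·m_1 = 6(Δ_0 - S'(-1)) = 9 and h_1·m_1 + 2h_1·m_2 = 6(S'(3) - Δ_1) = -27.
Forward elimination and back-substitution give m_0 = 9/2, m_1 = -9/2, m_2 = -9/2.
On [1, 3], with S_1(x) = a_1 + b_1·(x - 1) + c_1·(x - 1)² + d_1·(x - 1)³: c_1 = m_1/2 = -9/4, d_1 = (m_2 - m_1)/(6h_1) = 0, b_1 = Δ_1 - h_1(2m_1 + m_2)/6 = 4.

4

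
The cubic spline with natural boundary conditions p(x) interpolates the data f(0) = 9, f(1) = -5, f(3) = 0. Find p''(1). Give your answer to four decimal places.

Let m_i = p''(x_i). Step sizes h_i = 1, 2; slopes of the chords Δ_i = (y_(i+1) - y_i)/h_i = -14, 5/2.
  1·m_0 + 6·m_1 + 2·m_2 = 6(Δ_1 - Δ_0) = 99
Natural end conditions: m_0 = m_2 = 0.
Solving the tridiagonal system: m_0 = 0, m_1 = 33/2, m_2 = 0.

16.5000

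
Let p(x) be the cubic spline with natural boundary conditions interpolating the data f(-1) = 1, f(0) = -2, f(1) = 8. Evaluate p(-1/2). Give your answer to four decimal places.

-1.7188

Put m_i = p'' at the i-th knot. Here h = (1, 1) and Δ = (-3, 10), so the interior equations h_(i-1)·m_(i-1) + 2(h_(i-1)+h_i)·m_i + h_i·m_(i+1) = 6(Δ_i − Δ_(i-1)) read
  1·m_0 + 4·m_1 + 1·m_2 = 6(Δ_1 - Δ_0) = 78
Natural end conditions: m_0 = m_2 = 0.
Hence m_0 = 0, m_1 = 39/2, m_2 = 0.
On [-1, 0], p(x) = 1 - 25/4·(x + 1) + 0·(x + 1)² + 13/4·(x + 1)³.
With (x + 1) = 1/2: p(-1/2) = -55/32.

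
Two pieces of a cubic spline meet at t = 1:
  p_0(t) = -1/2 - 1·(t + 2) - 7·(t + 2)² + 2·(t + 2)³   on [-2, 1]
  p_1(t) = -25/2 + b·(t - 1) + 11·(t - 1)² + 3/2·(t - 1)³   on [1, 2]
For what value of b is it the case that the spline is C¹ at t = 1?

p_0'(t) = -1 - 14·(t + 2) + 6·(t + 2)², so p_0'(1) = 11. On the right, p_1'(1) = b, so b = 11.

11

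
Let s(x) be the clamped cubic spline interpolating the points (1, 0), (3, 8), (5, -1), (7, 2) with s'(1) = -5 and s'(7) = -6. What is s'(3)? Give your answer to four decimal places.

1.1333

With m_i denoting the second derivative at x_i, h_i = 2, 2, 2, and Δ_i = (y_(i+1) − y_i)/h_i = 4, -9/2, 3/2:
  2·m_0 + 8·m_1 + 2·m_2 = 6(Δ_1 - Δ_0) = -51
  2·m_1 + 8·m_2 + 2·m_3 = 6(Δ_2 - Δ_1) = 36
Clamped end conditions give two more equations: 2h_0·m_0 + h_0·m_1 = 6(Δ_0 - s'(1)) = 54 and h_2·m_2 + 2h_2·m_3 = 6(s'(7) - Δ_2) = -45.
Solving the tridiagonal system: m_0 = 313/15, m_1 = -221/15, m_2 = 377/30, m_3 = -263/15.
On [3, 5], s'(x) = b_1 + 2c_1·(x - 3) + 3d_1·(x - 3)² with b_1 = Δ_1 - h_1(2m_1 + m_2)/6 = 17/15, c_1 = m_1/2 = -221/30, d_1 = (m_2 - m_1)/(6h_1) = 91/40. So s'(3) = 17/15.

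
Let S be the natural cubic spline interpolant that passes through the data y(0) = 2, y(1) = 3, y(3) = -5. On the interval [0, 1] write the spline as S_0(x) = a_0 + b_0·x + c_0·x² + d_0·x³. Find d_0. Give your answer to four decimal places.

-0.8333

With M_i denoting the second derivative at x_i, h_i = 1, 2, and Δ_i = (y_(i+1) − y_i)/h_i = 1, -4:
  1·M_0 + 6·M_1 + 2·M_2 = 6(Δ_1 - Δ_0) = -30
Natural end conditions: M_0 = M_2 = 0.
Hence M_0 = 0, M_1 = -5, M_2 = 0.
On [0, 1], with S_0(x) = a_0 + b_0·x + c_0·x² + d_0·x³: c_0 = M_0/2 = 0, d_0 = (M_1 - M_0)/(6h_0) = -5/6, b_0 = Δ_0 - h_0(2M_0 + M_1)/6 = 11/6.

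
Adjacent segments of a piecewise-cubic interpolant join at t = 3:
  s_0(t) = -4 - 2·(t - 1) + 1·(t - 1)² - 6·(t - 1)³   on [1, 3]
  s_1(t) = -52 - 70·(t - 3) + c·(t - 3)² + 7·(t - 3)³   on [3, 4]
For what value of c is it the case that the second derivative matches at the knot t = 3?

-35

s_0''(t) = 2 - 36·(t - 1), so s_0''(3) = -70. On the right, s_1''(3) = 2c, so c = -35.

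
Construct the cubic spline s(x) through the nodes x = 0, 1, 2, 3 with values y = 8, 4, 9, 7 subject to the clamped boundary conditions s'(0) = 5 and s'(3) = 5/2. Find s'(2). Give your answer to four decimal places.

1.8667

Put m_i = s'' at the i-th knot. Here h = (1, 1, 1) and Δ = (-4, 5, -2), so the interior equations h_(i-1)·m_(i-1) + 2(h_(i-1)+h_i)·m_i + h_i·m_(i+1) = 6(Δ_i − Δ_(i-1)) read
  1·m_0 + 4·m_1 + 1·m_2 = 6(Δ_1 - Δ_0) = 54
  1·m_1 + 4·m_2 + 1·m_3 = 6(Δ_2 - Δ_1) = -42
Clamped end conditions give two more equations: 2h_0·m_0 + h_0·m_1 = 6(Δ_0 - s'(0)) = -54 and h_2·m_2 + 2h_2·m_3 = 6(s'(3) - Δ_2) = 27.
Solving: m_0 = -631/15, m_1 = 452/15, m_2 = -367/15, m_3 = 386/15.
On [2, 3], s'(x) = b_2 + 2c_2·(x - 2) + 3d_2·(x - 2)² with b_2 = Δ_2 - h_2(2m_2 + m_3)/6 = 28/15, c_2 = m_2/2 = -367/30, d_2 = (m_3 - m_2)/(6h_2) = 251/30. So s'(2) = 28/15.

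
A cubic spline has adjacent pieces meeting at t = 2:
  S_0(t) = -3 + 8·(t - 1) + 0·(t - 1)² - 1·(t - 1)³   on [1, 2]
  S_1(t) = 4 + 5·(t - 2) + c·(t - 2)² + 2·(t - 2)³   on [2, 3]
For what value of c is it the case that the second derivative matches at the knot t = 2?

-3

S_0''(t) = 0 - 6·(t - 1), so S_0''(2) = -6. On the right, S_1''(2) = 2c, so c = -3.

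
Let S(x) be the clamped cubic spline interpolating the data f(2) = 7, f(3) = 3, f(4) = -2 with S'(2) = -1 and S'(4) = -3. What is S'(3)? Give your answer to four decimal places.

-5.7500

Put M_i = S'' at the i-th knot. Here h = (1, 1) and Δ = (-4, -5), so the interior equations h_(i-1)·M_(i-1) + 2(h_(i-1)+h_i)·M_i + h_i·M_(i+1) = 6(Δ_i − Δ_(i-1)) read
  1·M_0 + 4·M_1 + 1·M_2 = 6(Δ_1 - Δ_0) = -6
Clamped end conditions give two more equations: 2h_0·M_0 + h_0·M_1 = 6(Δ_0 - S'(2)) = -18 and h_1·M_1 + 2h_1·M_2 = 6(S'(4) - Δ_1) = 12.
Solving: M_0 = -17/2, M_1 = -1, M_2 = 13/2.
On [3, 4], S'(x) = b_1 + 2c_1·(x - 3) + 3d_1·(x - 3)² with b_1 = Δ_1 - h_1(2M_1 + M_2)/6 = -23/4, c_1 = M_1/2 = -1/2, d_1 = (M_2 - M_1)/(6h_1) = 5/4. So S'(3) = -23/4.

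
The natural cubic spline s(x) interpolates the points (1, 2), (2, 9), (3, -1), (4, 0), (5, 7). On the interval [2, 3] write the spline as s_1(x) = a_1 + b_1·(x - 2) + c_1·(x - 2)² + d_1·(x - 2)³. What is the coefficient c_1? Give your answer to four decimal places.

-15.6964

Put M_i = s'' at the i-th knot. Here h = (1, 1, 1, 1) and Δ = (7, -10, 1, 7), so the interior equations h_(i-1)·M_(i-1) + 2(h_(i-1)+h_i)·M_i + h_i·M_(i+1) = 6(Δ_i − Δ_(i-1)) read
  1·M_0 + 4·M_1 + 1·M_2 = 6(Δ_1 - Δ_0) = -102
  1·M_1 + 4·M_2 + 1·M_3 = 6(Δ_2 - Δ_1) = 66
  1·M_2 + 4·M_3 + 1·M_4 = 6(Δ_3 - Δ_2) = 36
Natural end conditions: M_0 = M_4 = 0.
Forward elimination and back-substitution give M_0 = 0, M_1 = -879/28, M_2 = 165/7, M_3 = 87/28, M_4 = 0.
On [2, 3], with s_1(x) = a_1 + b_1·(x - 2) + c_1·(x - 2)² + d_1·(x - 2)³: c_1 = M_1/2 = -879/56, d_1 = (M_2 - M_1)/(6h_1) = 513/56, b_1 = Δ_1 - h_1(2M_1 + M_2)/6 = -97/28.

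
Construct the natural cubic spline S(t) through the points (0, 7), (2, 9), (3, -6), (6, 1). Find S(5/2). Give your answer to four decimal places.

Write σ_i for S''(x_i). With h_i = 2, 1, 3 and divided differences Δ_i = 1, -15, 7/3, the continuity of S' gives the tridiagonal system
  2·σ_0 + 6·σ_1 + 1·σ_2 = 6(Δ_1 - Δ_0) = -96
  1·σ_1 + 8·σ_2 + 3·σ_3 = 6(Δ_2 - Δ_1) = 104
Natural end conditions: σ_0 = σ_3 = 0.
Hence σ_0 = 0, σ_1 = -872/47, σ_2 = 720/47, σ_3 = 0.
On [2, 3], S(t) = 9 - 1603/141·(t - 2) - 436/47·(t - 2)² + 796/141·(t - 2)³.
With (t - 2) = 1/2: S(5/2) = 80/47.

1.7021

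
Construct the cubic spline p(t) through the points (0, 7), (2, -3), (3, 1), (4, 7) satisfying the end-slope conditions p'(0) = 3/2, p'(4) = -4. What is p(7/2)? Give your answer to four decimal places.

5.6165

Put m_i = p'' at the i-th knot. Here h = (2, 1, 1) and Δ = (-5, 4, 6), so the interior equations h_(i-1)·m_(i-1) + 2(h_(i-1)+h_i)·m_i + h_i·m_(i+1) = 6(Δ_i − Δ_(i-1)) read
  2·m_0 + 6·m_1 + 1·m_2 = 6(Δ_1 - Δ_0) = 54
  1·m_1 + 4·m_2 + 1·m_3 = 6(Δ_2 - Δ_1) = 12
Clamped end conditions give two more equations: 2h_0·m_0 + h_0·m_1 = 6(Δ_0 - p'(0)) = -39 and h_2·m_2 + 2h_2·m_3 = 6(p'(4) - Δ_2) = -60.
Forward elimination and back-substitution give m_0 = -179/11, m_1 = 287/22, m_2 = 91/11, m_3 = -751/22.
On [3, 4], p(t) = 1 + 393/44·(t - 3) + 91/22·(t - 3)² - 311/44·(t - 3)³.
With (t - 3) = 1/2: p(7/2) = 1977/352.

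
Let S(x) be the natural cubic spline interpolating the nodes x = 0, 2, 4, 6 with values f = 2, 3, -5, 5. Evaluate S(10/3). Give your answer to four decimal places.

Put m_i = S'' at the i-th knot. Here h = (2, 2, 2) and Δ = (1/2, -4, 5), so the interior equations h_(i-1)·m_(i-1) + 2(h_(i-1)+h_i)·m_i + h_i·m_(i+1) = 6(Δ_i − Δ_(i-1)) read
  2·m_0 + 8·m_1 + 2·m_2 = 6(Δ_1 - Δ_0) = -27
  2·m_1 + 8·m_2 + 2·m_3 = 6(Δ_2 - Δ_1) = 54
Natural end conditions: m_0 = m_3 = 0.
Hence m_0 = 0, m_1 = -27/5, m_2 = 81/10, m_3 = 0.
On [2, 4], S(x) = 3 - 31/10·(x - 2) - 27/10·(x - 2)² + 9/8·(x - 2)³.
With (x - 2) = 4/3: S(10/3) = -49/15.

-3.2667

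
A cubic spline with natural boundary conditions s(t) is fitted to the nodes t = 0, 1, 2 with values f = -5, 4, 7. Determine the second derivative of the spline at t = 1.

Put M_i = s'' at the i-th knot. Here h = (1, 1) and Δ = (9, 3), so the interior equations h_(i-1)·M_(i-1) + 2(h_(i-1)+h_i)·M_i + h_i·M_(i+1) = 6(Δ_i − Δ_(i-1)) read
  1·M_0 + 4·M_1 + 1·M_2 = 6(Δ_1 - Δ_0) = -36
Natural end conditions: M_0 = M_2 = 0.
Solving: M_0 = 0, M_1 = -9, M_2 = 0.

-9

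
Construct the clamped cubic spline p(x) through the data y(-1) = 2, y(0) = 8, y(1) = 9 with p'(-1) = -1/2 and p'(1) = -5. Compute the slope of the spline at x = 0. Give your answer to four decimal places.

6.6250

With M_i denoting the second derivative at x_i, h_i = 1, 1, and Δ_i = (y_(i+1) − y_i)/h_i = 6, 1:
  1·M_0 + 4·M_1 + 1·M_2 = 6(Δ_1 - Δ_0) = -30
Clamped end conditions give two more equations: 2h_0·M_0 + h_0·M_1 = 6(Δ_0 - p'(-1)) = 39 and h_1·M_1 + 2h_1·M_2 = 6(p'(1) - Δ_1) = -36.
Solving the tridiagonal system: M_0 = 99/4, M_1 = -21/2, M_2 = -51/4.
On [0, 1], p'(x) = b_1 + 2c_1·x + 3d_1·x² with b_1 = Δ_1 - h_1(2M_1 + M_2)/6 = 53/8, c_1 = M_1/2 = -21/4, d_1 = (M_2 - M_1)/(6h_1) = -3/8. So p'(0) = 53/8.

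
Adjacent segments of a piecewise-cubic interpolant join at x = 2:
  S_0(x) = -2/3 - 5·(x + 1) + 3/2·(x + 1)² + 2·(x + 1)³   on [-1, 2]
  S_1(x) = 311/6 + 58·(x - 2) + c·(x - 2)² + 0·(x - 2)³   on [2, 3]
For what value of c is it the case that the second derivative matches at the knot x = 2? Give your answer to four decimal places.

19.5000

S_0''(x) = 3 + 12·(x + 1), so S_0''(2) = 39. On the right, S_1''(2) = 2c, so c = 39/2.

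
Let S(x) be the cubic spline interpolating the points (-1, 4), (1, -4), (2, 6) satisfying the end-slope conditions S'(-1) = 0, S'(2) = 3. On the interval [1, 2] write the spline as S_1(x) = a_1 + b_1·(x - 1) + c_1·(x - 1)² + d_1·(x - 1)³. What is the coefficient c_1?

With m_i denoting the second derivative at x_i, h_i = 2, 1, and Δ_i = (y_(i+1) − y_i)/h_i = -4, 10:
  2·m_0 + 6·m_1 + 1·m_2 = 6(Δ_1 - Δ_0) = 84
Clamped end conditions give two more equations: 2h_0·m_0 + h_0·m_1 = 6(Δ_0 - S'(-1)) = -24 and h_1·m_1 + 2h_1·m_2 = 6(S'(2) - Δ_1) = -42.
Hence m_0 = -19, m_1 = 26, m_2 = -34.
On [1, 2], with S_1(x) = a_1 + b_1·(x - 1) + c_1·(x - 1)² + d_1·(x - 1)³: c_1 = m_1/2 = 13, d_1 = (m_2 - m_1)/(6h_1) = -10, b_1 = Δ_1 - h_1(2m_1 + m_2)/6 = 7.

13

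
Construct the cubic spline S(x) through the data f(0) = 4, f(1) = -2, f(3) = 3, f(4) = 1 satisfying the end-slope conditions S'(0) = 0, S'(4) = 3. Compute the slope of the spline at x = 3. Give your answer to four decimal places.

-0.9857

With M_i denoting the second derivative at x_i, h_i = 1, 2, 1, and Δ_i = (y_(i+1) − y_i)/h_i = -6, 5/2, -2:
  1·M_0 + 6·M_1 + 2·M_2 = 6(Δ_1 - Δ_0) = 51
  2·M_1 + 6·M_2 + 1·M_3 = 6(Δ_2 - Δ_1) = -27
Clamped end conditions give two more equations: 2h_0·M_0 + h_0·M_1 = 6(Δ_0 - S'(0)) = -36 and h_2·M_2 + 2h_2·M_3 = 6(S'(4) - Δ_2) = 30.
Hence M_0 = -939/35, M_1 = 618/35, M_2 = -492/35, M_3 = 771/35.
On [3, 4], S'(x) = b_2 + 2c_2·(x - 3) + 3d_2·(x - 3)² with b_2 = Δ_2 - h_2(2M_2 + M_3)/6 = -69/70, c_2 = M_2/2 = -246/35, d_2 = (M_3 - M_2)/(6h_2) = 421/70. So S'(3) = -69/70.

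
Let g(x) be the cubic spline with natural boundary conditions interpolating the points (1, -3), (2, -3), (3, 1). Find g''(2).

Put σ_i = g'' at the i-th knot. Here h = (1, 1) and Δ = (0, 4), so the interior equations h_(i-1)·σ_(i-1) + 2(h_(i-1)+h_i)·σ_i + h_i·σ_(i+1) = 6(Δ_i − Δ_(i-1)) read
  1·σ_0 + 4·σ_1 + 1·σ_2 = 6(Δ_1 - Δ_0) = 24
Natural end conditions: σ_0 = σ_2 = 0.
Forward elimination and back-substitution give σ_0 = 0, σ_1 = 6, σ_2 = 0.

6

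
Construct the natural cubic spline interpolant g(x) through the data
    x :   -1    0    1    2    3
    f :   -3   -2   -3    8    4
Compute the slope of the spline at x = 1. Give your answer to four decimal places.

6.6250

Write σ_i for g''(x_i). With h_i = 1, 1, 1, 1 and divided differences Δ_i = 1, -1, 11, -4, the continuity of g' gives the tridiagonal system
  1·σ_0 + 4·σ_1 + 1·σ_2 = 6(Δ_1 - Δ_0) = -12
  1·σ_1 + 4·σ_2 + 1·σ_3 = 6(Δ_2 - Δ_1) = 72
  1·σ_2 + 4·σ_3 + 1·σ_4 = 6(Δ_3 - Δ_2) = -90
Natural end conditions: σ_0 = σ_4 = 0.
Forward elimination and back-substitution give σ_0 = 0, σ_1 = -279/28, σ_2 = 195/7, σ_3 = -825/28, σ_4 = 0.
On [1, 2], g'(x) = b_2 + 2c_2·(x - 1) + 3d_2·(x - 1)² with b_2 = Δ_2 - h_2(2σ_2 + σ_3)/6 = 53/8, c_2 = σ_2/2 = 195/14, d_2 = (σ_3 - σ_2)/(6h_2) = -535/56. So g'(1) = 53/8.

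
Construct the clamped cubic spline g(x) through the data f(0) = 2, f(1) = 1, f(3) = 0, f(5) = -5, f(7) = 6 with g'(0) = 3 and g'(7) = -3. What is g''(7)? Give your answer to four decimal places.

Put m_i = g'' at the i-th knot. Here h = (1, 2, 2, 2) and Δ = (-1, -1/2, -5/2, 11/2), so the interior equations h_(i-1)·m_(i-1) + 2(h_(i-1)+h_i)·m_i + h_i·m_(i+1) = 6(Δ_i − Δ_(i-1)) read
  1·m_0 + 6·m_1 + 2·m_2 = 6(Δ_1 - Δ_0) = 3
  2·m_1 + 8·m_2 + 2·m_3 = 6(Δ_2 - Δ_1) = -12
  2·m_2 + 8·m_3 + 2·m_4 = 6(Δ_3 - Δ_2) = 48
Clamped end conditions give two more equations: 2h_0·m_0 + h_0·m_1 = 6(Δ_0 - g'(0)) = -24 and h_3·m_3 + 2h_3·m_4 = 6(g'(7) - Δ_3) = -51.
Solving: m_0 = -1239/86, m_1 = 207/43, m_2 = -987/172, m_3 = 522/43, m_4 = -3237/172.

-18.8198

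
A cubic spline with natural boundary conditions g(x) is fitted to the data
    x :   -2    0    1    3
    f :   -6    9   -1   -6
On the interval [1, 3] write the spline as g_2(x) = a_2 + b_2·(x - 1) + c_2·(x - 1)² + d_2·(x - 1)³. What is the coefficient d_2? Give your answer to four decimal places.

Write m_i for g''(x_i). With h_i = 2, 1, 2 and divided differences Δ_i = 15/2, -10, -5/2, the continuity of g' gives the tridiagonal system
  2·m_0 + 6·m_1 + 1·m_2 = 6(Δ_1 - Δ_0) = -105
  1·m_1 + 6·m_2 + 2·m_3 = 6(Δ_2 - Δ_1) = 45
Natural end conditions: m_0 = m_3 = 0.
Forward elimination and back-substitution give m_0 = 0, m_1 = -135/7, m_2 = 75/7, m_3 = 0.
On [1, 3], with g_2(x) = a_2 + b_2·(x - 1) + c_2·(x - 1)² + d_2·(x - 1)³: c_2 = m_2/2 = 75/14, d_2 = (m_3 - m_2)/(6h_2) = -25/28, b_2 = Δ_2 - h_2(2m_2 + m_3)/6 = -135/14.

-0.8929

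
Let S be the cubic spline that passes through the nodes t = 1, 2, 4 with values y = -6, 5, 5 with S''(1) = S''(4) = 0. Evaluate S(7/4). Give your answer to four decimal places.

With M_i denoting the second derivative at x_i, h_i = 1, 2, and Δ_i = (y_(i+1) − y_i)/h_i = 11, 0:
  1·M_0 + 6·M_1 + 2·M_2 = 6(Δ_1 - Δ_0) = -66
Natural end conditions: M_0 = M_2 = 0.
Hence M_0 = 0, M_1 = -11, M_2 = 0.
On [1, 2], S(t) = -6 + 77/6·(t - 1) + 0·(t - 1)² - 11/6·(t - 1)³.
With (t - 1) = 3/4: S(7/4) = 365/128.

2.8516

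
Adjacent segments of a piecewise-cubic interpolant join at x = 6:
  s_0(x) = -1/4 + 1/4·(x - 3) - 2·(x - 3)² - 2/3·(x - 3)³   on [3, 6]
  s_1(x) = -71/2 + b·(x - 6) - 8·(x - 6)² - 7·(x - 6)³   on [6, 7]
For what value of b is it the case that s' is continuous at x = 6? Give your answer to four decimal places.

-29.7500

s_0'(x) = 1/4 - 4·(x - 3) - 2·(x - 3)², so s_0'(6) = -119/4. On the right, s_1'(6) = b, so b = -119/4.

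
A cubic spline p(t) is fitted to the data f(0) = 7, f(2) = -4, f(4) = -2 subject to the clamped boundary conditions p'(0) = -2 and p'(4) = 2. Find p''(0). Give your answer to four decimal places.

-9.1250

Put M_i = p'' at the i-th knot. Here h = (2, 2) and Δ = (-11/2, 1), so the interior equations h_(i-1)·M_(i-1) + 2(h_(i-1)+h_i)·M_i + h_i·M_(i+1) = 6(Δ_i − Δ_(i-1)) read
  2·M_0 + 8·M_1 + 2·M_2 = 6(Δ_1 - Δ_0) = 39
Clamped end conditions give two more equations: 2h_0·M_0 + h_0·M_1 = 6(Δ_0 - p'(0)) = -21 and h_1·M_1 + 2h_1·M_2 = 6(p'(4) - Δ_1) = 6.
Hence M_0 = -73/8, M_1 = 31/4, M_2 = -19/8.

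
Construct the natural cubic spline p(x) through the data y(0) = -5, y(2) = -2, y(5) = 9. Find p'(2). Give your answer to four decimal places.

With M_i denoting the second derivative at x_i, h_i = 2, 3, and Δ_i = (y_(i+1) − y_i)/h_i = 3/2, 11/3:
  2·M_0 + 10·M_1 + 3·M_2 = 6(Δ_1 - Δ_0) = 13
Natural end conditions: M_0 = M_2 = 0.
Hence M_0 = 0, M_1 = 13/10, M_2 = 0.
On [2, 5], p'(x) = b_1 + 2c_1·(x - 2) + 3d_1·(x - 2)² with b_1 = Δ_1 - h_1(2M_1 + M_2)/6 = 71/30, c_1 = M_1/2 = 13/20, d_1 = (M_2 - M_1)/(6h_1) = -13/180. So p'(2) = 71/30.

2.3667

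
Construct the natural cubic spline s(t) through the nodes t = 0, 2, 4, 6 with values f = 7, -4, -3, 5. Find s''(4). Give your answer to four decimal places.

1.6000

Put σ_i = s'' at the i-th knot. Here h = (2, 2, 2) and Δ = (-11/2, 1/2, 4), so the interior equations h_(i-1)·σ_(i-1) + 2(h_(i-1)+h_i)·σ_i + h_i·σ_(i+1) = 6(Δ_i − Δ_(i-1)) read
  2·σ_0 + 8·σ_1 + 2·σ_2 = 6(Δ_1 - Δ_0) = 36
  2·σ_1 + 8·σ_2 + 2·σ_3 = 6(Δ_2 - Δ_1) = 21
Natural end conditions: σ_0 = σ_3 = 0.
Forward elimination and back-substitution give σ_0 = 0, σ_1 = 41/10, σ_2 = 8/5, σ_3 = 0.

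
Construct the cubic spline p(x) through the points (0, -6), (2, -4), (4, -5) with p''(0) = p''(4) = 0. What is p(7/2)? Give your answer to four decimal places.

With M_i denoting the second derivative at x_i, h_i = 2, 2, and Δ_i = (y_(i+1) − y_i)/h_i = 1, -1/2:
  2·M_0 + 8·M_1 + 2·M_2 = 6(Δ_1 - Δ_0) = -9
Natural end conditions: M_0 = M_2 = 0.
Forward elimination and back-substitution give M_0 = 0, M_1 = -9/8, M_2 = 0.
On [2, 4], p(x) = -4 + 1/4·(x - 2) - 9/16·(x - 2)² + 3/32·(x - 2)³.
With (x - 2) = 3/2: p(7/2) = -1171/256.

-4.5742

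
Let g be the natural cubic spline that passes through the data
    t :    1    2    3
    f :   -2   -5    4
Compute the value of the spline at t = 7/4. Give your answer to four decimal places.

Put σ_i = g'' at the i-th knot. Here h = (1, 1) and Δ = (-3, 9), so the interior equations h_(i-1)·σ_(i-1) + 2(h_(i-1)+h_i)·σ_i + h_i·σ_(i+1) = 6(Δ_i − Δ_(i-1)) read
  1·σ_0 + 4·σ_1 + 1·σ_2 = 6(Δ_1 - Δ_0) = 72
Natural end conditions: σ_0 = σ_2 = 0.
Forward elimination and back-substitution give σ_0 = 0, σ_1 = 18, σ_2 = 0.
On [1, 2], g(t) = -2 - 6·(t - 1) + 0·(t - 1)² + 3·(t - 1)³.
With (t - 1) = 3/4: g(7/4) = -335/64.

-5.2344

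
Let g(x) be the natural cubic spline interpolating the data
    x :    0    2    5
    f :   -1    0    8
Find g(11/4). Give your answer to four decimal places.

1.3602

With m_i denoting the second derivative at x_i, h_i = 2, 3, and Δ_i = (y_(i+1) − y_i)/h_i = 1/2, 8/3:
  2·m_0 + 10·m_1 + 3·m_2 = 6(Δ_1 - Δ_0) = 13
Natural end conditions: m_0 = m_2 = 0.
Hence m_0 = 0, m_1 = 13/10, m_2 = 0.
On [2, 5], g(x) = 0 + 41/30·(x - 2) + 13/20·(x - 2)² - 13/180·(x - 2)³.
With (x - 2) = 3/4: g(11/4) = 1741/1280.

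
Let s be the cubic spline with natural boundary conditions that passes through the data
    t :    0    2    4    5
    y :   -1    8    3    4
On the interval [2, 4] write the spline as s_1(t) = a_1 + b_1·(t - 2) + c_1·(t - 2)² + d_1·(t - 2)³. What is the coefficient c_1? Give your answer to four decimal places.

-3.3409

Let σ_i = s''(x_i). Step sizes h_i = 2, 2, 1; slopes of the chords Δ_i = (y_(i+1) - y_i)/h_i = 9/2, -5/2, 1.
  2·σ_0 + 8·σ_1 + 2·σ_2 = 6(Δ_1 - Δ_0) = -42
  2·σ_1 + 6·σ_2 + 1·σ_3 = 6(Δ_2 - Δ_1) = 21
Natural end conditions: σ_0 = σ_3 = 0.
Solving: σ_0 = 0, σ_1 = -147/22, σ_2 = 63/11, σ_3 = 0.
On [2, 4], with s_1(t) = a_1 + b_1·(t - 2) + c_1·(t - 2)² + d_1·(t - 2)³: c_1 = σ_1/2 = -147/44, d_1 = (σ_2 - σ_1)/(6h_1) = 91/88, b_1 = Δ_1 - h_1(2σ_1 + σ_2)/6 = 1/22.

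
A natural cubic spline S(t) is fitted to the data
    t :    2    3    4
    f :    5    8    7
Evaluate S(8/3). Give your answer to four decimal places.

7.3704

Let m_i = S''(x_i). Step sizes h_i = 1, 1; slopes of the chords Δ_i = (y_(i+1) - y_i)/h_i = 3, -1.
  1·m_0 + 4·m_1 + 1·m_2 = 6(Δ_1 - Δ_0) = -24
Natural end conditions: m_0 = m_2 = 0.
Solving: m_0 = 0, m_1 = -6, m_2 = 0.
On [2, 3], S(t) = 5 + 4·(t - 2) + 0·(t - 2)² - 1·(t - 2)³.
With (t - 2) = 2/3: S(8/3) = 199/27.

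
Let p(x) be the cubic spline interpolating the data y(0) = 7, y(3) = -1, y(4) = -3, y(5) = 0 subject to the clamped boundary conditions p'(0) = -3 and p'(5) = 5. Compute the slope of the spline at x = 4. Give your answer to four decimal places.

With M_i denoting the second derivative at x_i, h_i = 3, 1, 1, and Δ_i = (y_(i+1) − y_i)/h_i = -8/3, -2, 3:
  3·M_0 + 8·M_1 + 1·M_2 = 6(Δ_1 - Δ_0) = 4
  1·M_1 + 4·M_2 + 1·M_3 = 6(Δ_2 - Δ_1) = 30
Clamped end conditions give two more equations: 2h_0·M_0 + h_0·M_1 = 6(Δ_0 - p'(0)) = 2 and h_2·M_2 + 2h_2·M_3 = 6(p'(5) - Δ_2) = 12.
Solving: M_0 = 56/87, M_1 = -18/29, M_2 = 204/29, M_3 = 72/29.
On [4, 5], p'(x) = b_2 + 2c_2·(x - 4) + 3d_2·(x - 4)² with b_2 = Δ_2 - h_2(2M_2 + M_3)/6 = 7/29, c_2 = M_2/2 = 102/29, d_2 = (M_3 - M_2)/(6h_2) = -22/29. So p'(4) = 7/29.

0.2414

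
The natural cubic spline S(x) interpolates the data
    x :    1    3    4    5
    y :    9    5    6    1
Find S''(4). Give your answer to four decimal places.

Let m_i = S''(x_i). Step sizes h_i = 2, 1, 1; slopes of the chords Δ_i = (y_(i+1) - y_i)/h_i = -2, 1, -5.
  2·m_0 + 6·m_1 + 1·m_2 = 6(Δ_1 - Δ_0) = 18
  1·m_1 + 4·m_2 + 1·m_3 = 6(Δ_2 - Δ_1) = -36
Natural end conditions: m_0 = m_3 = 0.
Hence m_0 = 0, m_1 = 108/23, m_2 = -234/23, m_3 = 0.

-10.1739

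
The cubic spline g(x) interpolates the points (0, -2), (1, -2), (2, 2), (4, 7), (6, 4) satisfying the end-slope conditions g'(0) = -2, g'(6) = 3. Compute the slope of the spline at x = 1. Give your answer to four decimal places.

Let m_i = g''(x_i). Step sizes h_i = 1, 1, 2, 2; slopes of the chords Δ_i = (y_(i+1) - y_i)/h_i = 0, 4, 5/2, -3/2.
  1·m_0 + 4·m_1 + 1·m_2 = 6(Δ_1 - Δ_0) = 24
  1·m_1 + 6·m_2 + 2·m_3 = 6(Δ_2 - Δ_1) = -9
  2·m_2 + 8·m_3 + 2·m_4 = 6(Δ_3 - Δ_2) = -24
Clamped end conditions give two more equations: 2h_0·m_0 + h_0·m_1 = 6(Δ_0 - g'(0)) = 12 and h_3·m_3 + 2h_3·m_4 = 6(g'(6) - Δ_3) = 27.
Hence m_0 = 10/3, m_1 = 16/3, m_2 = -2/3, m_3 = -31/6, m_4 = 28/3.
On [1, 2], g'(x) = b_1 + 2c_1·(x - 1) + 3d_1·(x - 1)² with b_1 = Δ_1 - h_1(2m_1 + m_2)/6 = 7/3, c_1 = m_1/2 = 8/3, d_1 = (m_2 - m_1)/(6h_1) = -1. So g'(1) = 7/3.

2.3333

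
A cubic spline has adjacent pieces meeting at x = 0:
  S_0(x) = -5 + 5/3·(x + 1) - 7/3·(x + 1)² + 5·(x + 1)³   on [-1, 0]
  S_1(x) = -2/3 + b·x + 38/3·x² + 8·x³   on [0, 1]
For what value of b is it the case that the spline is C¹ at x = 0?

12

S_0'(x) = 5/3 - 14/3·(x + 1) + 15·(x + 1)², so S_0'(0) = 12. On the right, S_1'(0) = b, so b = 12.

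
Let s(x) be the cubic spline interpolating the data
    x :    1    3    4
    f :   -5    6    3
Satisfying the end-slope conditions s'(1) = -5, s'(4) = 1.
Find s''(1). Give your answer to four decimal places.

26.2500

Let σ_i = s''(x_i). Step sizes h_i = 2, 1; slopes of the chords Δ_i = (y_(i+1) - y_i)/h_i = 11/2, -3.
  2·σ_0 + 6·σ_1 + 1·σ_2 = 6(Δ_1 - Δ_0) = -51
Clamped end conditions give two more equations: 2h_0·σ_0 + h_0·σ_1 = 6(Δ_0 - s'(1)) = 63 and h_1·σ_1 + 2h_1·σ_2 = 6(s'(4) - Δ_1) = 24.
Solving: σ_0 = 105/4, σ_1 = -21, σ_2 = 45/2.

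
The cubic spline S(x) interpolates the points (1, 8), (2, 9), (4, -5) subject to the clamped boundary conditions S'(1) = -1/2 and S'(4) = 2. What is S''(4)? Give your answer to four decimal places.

22.3333

Put m_i = S'' at the i-th knot. Here h = (1, 2) and Δ = (1, -7), so the interior equations h_(i-1)·m_(i-1) + 2(h_(i-1)+h_i)·m_i + h_i·m_(i+1) = 6(Δ_i − Δ_(i-1)) read
  1·m_0 + 6·m_1 + 2·m_2 = 6(Δ_1 - Δ_0) = -48
Clamped end conditions give two more equations: 2h_0·m_0 + h_0·m_1 = 6(Δ_0 - S'(1)) = 9 and h_1·m_1 + 2h_1·m_2 = 6(S'(4) - Δ_1) = 54.
Solving the tridiagonal system: m_0 = 40/3, m_1 = -53/3, m_2 = 67/3.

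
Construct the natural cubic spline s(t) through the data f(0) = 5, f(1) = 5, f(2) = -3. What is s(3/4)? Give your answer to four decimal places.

5.6563

Put M_i = s'' at the i-th knot. Here h = (1, 1) and Δ = (0, -8), so the interior equations h_(i-1)·M_(i-1) + 2(h_(i-1)+h_i)·M_i + h_i·M_(i+1) = 6(Δ_i − Δ_(i-1)) read
  1·M_0 + 4·M_1 + 1·M_2 = 6(Δ_1 - Δ_0) = -48
Natural end conditions: M_0 = M_2 = 0.
Hence M_0 = 0, M_1 = -12, M_2 = 0.
On [0, 1], s(t) = 5 + 2·t + 0·t² - 2·t³.
With t = 3/4: s(3/4) = 181/32.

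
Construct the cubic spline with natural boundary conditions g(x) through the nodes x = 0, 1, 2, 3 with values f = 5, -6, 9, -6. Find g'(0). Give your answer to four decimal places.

-19.9333

Put σ_i = g'' at the i-th knot. Here h = (1, 1, 1) and Δ = (-11, 15, -15), so the interior equations h_(i-1)·σ_(i-1) + 2(h_(i-1)+h_i)·σ_i + h_i·σ_(i+1) = 6(Δ_i − Δ_(i-1)) read
  1·σ_0 + 4·σ_1 + 1·σ_2 = 6(Δ_1 - Δ_0) = 156
  1·σ_1 + 4·σ_2 + 1·σ_3 = 6(Δ_2 - Δ_1) = -180
Natural end conditions: σ_0 = σ_3 = 0.
Solving the tridiagonal system: σ_0 = 0, σ_1 = 268/5, σ_2 = -292/5, σ_3 = 0.
On [0, 1], g'(x) = b_0 + 2c_0·x + 3d_0·x² with b_0 = Δ_0 - h_0(2σ_0 + σ_1)/6 = -299/15, c_0 = σ_0/2 = 0, d_0 = (σ_1 - σ_0)/(6h_0) = 134/15. So g'(0) = -299/15.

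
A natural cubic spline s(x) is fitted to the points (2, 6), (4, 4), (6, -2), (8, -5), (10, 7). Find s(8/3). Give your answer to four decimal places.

5.6349

Let M_i = s''(x_i). Step sizes h_i = 2, 2, 2, 2; slopes of the chords Δ_i = (y_(i+1) - y_i)/h_i = -1, -3, -3/2, 6.
  2·M_0 + 8·M_1 + 2·M_2 = 6(Δ_1 - Δ_0) = -12
  2·M_1 + 8·M_2 + 2·M_3 = 6(Δ_2 - Δ_1) = 9
  2·M_2 + 8·M_3 + 2·M_4 = 6(Δ_3 - Δ_2) = 45
Natural end conditions: M_0 = M_4 = 0.
Solving the tridiagonal system: M_0 = 0, M_1 = -171/112, M_2 = 3/28, M_3 = 627/112, M_4 = 0.
On [2, 4], s(x) = 6 - 55/112·(x - 2) + 0·(x - 2)² - 57/448·(x - 2)³.
With (x - 2) = 2/3: s(8/3) = 355/63.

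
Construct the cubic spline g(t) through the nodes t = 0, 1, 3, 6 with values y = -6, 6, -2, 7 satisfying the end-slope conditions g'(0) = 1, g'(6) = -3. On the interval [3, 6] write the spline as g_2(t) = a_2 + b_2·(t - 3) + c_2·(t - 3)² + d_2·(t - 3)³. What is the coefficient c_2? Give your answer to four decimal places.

Put σ_i = g'' at the i-th knot. Here h = (1, 2, 3) and Δ = (12, -4, 3), so the interior equations h_(i-1)·σ_(i-1) + 2(h_(i-1)+h_i)·σ_i + h_i·σ_(i+1) = 6(Δ_i − Δ_(i-1)) read
  1·σ_0 + 6·σ_1 + 2·σ_2 = 6(Δ_1 - Δ_0) = -96
  2·σ_1 + 10·σ_2 + 3·σ_3 = 6(Δ_2 - Δ_1) = 42
Clamped end conditions give two more equations: 2h_0·σ_0 + h_0·σ_1 = 6(Δ_0 - g'(0)) = 66 and h_2·σ_2 + 2h_2·σ_3 = 6(g'(6) - Δ_2) = -36.
Solving: σ_0 = 2692/57, σ_1 = -1622/57, σ_2 = 784/57, σ_3 = -734/57.
On [3, 6], with g_2(t) = a_2 + b_2·(t - 3) + c_2·(t - 3)² + d_2·(t - 3)³: c_2 = σ_2/2 = 392/57, d_2 = (σ_3 - σ_2)/(6h_2) = -253/171, b_2 = Δ_2 - h_2(2σ_2 + σ_3)/6 = -82/19.

6.8772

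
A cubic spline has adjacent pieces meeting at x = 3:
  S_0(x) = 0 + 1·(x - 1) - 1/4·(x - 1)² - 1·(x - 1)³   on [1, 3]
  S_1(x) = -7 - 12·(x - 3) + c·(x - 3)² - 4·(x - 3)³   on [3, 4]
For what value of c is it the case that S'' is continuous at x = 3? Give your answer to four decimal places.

-6.2500

S_0''(x) = -1/2 - 6·(x - 1), so S_0''(3) = -25/2. On the right, S_1''(3) = 2c, so c = -25/4.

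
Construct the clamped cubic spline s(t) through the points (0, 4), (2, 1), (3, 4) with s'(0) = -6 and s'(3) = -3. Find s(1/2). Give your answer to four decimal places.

1.4453

Write σ_i for s''(x_i). With h_i = 2, 1 and divided differences Δ_i = -3/2, 3, the continuity of s' gives the tridiagonal system
  2·σ_0 + 6·σ_1 + 1·σ_2 = 6(Δ_1 - Δ_0) = 27
Clamped end conditions give two more equations: 2h_0·σ_0 + h_0·σ_1 = 6(Δ_0 - s'(0)) = 27 and h_1·σ_1 + 2h_1·σ_2 = 6(s'(3) - Δ_1) = -36.
Forward elimination and back-substitution give σ_0 = 13/4, σ_1 = 7, σ_2 = -43/2.
On [0, 2], s(t) = 4 - 6·t + 13/8·t² + 5/16·t³.
With t = 1/2: s(1/2) = 185/128.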